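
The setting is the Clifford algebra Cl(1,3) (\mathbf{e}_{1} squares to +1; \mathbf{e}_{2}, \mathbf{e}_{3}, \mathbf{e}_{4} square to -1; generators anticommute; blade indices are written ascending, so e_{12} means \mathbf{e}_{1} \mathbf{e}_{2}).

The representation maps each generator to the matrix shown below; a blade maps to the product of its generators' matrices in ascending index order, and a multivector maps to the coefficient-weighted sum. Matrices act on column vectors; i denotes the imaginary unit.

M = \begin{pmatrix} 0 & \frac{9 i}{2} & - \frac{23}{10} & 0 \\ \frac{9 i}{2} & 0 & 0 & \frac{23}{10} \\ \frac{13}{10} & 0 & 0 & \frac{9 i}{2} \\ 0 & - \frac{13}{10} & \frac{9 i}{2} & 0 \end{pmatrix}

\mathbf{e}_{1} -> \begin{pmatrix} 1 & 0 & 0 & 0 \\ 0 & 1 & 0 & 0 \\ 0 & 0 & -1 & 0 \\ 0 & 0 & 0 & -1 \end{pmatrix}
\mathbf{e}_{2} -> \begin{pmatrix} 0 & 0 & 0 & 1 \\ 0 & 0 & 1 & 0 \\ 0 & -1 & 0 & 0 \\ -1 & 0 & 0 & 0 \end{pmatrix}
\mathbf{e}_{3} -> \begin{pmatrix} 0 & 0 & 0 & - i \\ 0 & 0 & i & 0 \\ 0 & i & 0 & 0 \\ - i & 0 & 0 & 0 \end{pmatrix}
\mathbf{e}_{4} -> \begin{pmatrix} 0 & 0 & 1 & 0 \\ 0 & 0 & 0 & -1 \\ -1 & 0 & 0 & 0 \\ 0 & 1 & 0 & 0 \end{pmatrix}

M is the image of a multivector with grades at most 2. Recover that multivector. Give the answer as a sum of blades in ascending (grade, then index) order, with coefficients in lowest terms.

Method: the blade images are trace-orthogonal — tr(rho(e_A) rho(e_B)^-1) = 4 if A = B and 0 otherwise — and rho(e_A)^-1 = (e_A)^2 * rho(e_A) with (e_A)^2 = +1 or -1, so the coefficient of e_A in the preimage is (e_A)^2 * tr(M rho(e_A))/4.
Nonzero projections over blades of grade <= 2: e_{4}: (e_{4})^2 = -1, tr(M rho(e_{4})) = \frac{36}{5}, coefficient -\frac{9}{5}; e_{14}: (e_{14})^2 = +1, tr(M rho(e_{14})) = -2, coefficient -\frac{1}{2}; e_{34}: (e_{34})^2 = -1, tr(M rho(e_{34})) = 18, coefficient -\frac{9}{2}. Every other blade of grade <= 2 projects to 0.
Answer: -\frac{9}{5} e_{4} - \frac{1}{2} e_{14} - \frac{9}{2} e_{34}


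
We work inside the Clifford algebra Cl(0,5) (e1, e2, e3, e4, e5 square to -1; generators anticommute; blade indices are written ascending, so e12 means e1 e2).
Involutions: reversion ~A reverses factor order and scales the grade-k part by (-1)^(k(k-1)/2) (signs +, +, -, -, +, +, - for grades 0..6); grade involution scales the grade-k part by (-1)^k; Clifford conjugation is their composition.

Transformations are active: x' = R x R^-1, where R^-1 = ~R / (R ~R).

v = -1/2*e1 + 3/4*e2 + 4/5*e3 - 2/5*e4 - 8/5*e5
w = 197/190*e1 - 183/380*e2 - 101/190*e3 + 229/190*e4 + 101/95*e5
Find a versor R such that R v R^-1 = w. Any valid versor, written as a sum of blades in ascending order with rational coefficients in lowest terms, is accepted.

R = v + w = 51/95*e1 + 51/190*e2 + 51/190*e3 + 153/190*e4 - 51/95*e5 works: the equal norms (-1669/400) guarantee its sandwich swaps v into w.
Answer: 51/95*e1 + 51/190*e2 + 51/190*e3 + 153/190*e4 - 51/95*e5


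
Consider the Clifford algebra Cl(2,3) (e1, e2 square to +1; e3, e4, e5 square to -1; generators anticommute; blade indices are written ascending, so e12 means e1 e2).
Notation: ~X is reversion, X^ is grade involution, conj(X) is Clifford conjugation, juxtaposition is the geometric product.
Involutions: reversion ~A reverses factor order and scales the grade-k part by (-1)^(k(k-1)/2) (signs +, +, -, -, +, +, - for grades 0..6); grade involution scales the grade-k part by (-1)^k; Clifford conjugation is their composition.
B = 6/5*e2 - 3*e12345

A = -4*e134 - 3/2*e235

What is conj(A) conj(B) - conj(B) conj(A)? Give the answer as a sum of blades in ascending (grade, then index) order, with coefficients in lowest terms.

first term: 9/2*e14 + 12*e25 + 9/5*e35 + 24/5*e1234
second term: 9/2*e14 + 12*e25 + 9/5*e35 - 24/5*e1234
Answer: 48/5*e1234


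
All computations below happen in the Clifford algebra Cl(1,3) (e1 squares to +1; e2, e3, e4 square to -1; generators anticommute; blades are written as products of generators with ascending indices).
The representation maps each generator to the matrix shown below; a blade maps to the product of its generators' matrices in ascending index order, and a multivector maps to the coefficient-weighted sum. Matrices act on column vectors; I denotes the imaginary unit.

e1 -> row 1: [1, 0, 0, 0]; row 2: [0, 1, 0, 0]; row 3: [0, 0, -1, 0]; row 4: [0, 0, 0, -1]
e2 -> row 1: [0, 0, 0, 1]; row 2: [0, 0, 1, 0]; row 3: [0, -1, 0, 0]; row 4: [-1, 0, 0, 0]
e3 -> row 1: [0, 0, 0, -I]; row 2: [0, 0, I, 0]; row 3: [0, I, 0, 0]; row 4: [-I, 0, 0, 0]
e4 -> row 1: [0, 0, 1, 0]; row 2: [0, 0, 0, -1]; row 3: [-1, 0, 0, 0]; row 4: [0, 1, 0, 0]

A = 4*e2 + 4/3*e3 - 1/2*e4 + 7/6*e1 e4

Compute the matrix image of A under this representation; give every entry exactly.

Bivector images (products of the table entries): rho(e1 e4) = rho(e1)rho(e4) = row 1: [0, 0, 1, 0]; row 2: [0, 0, 0, -1]; row 3: [1, 0, 0, 0]; row 4: [0, -1, 0, 0].
M = (4)*rho(e2) + (4/3)*rho(e3) + (-1/2)*rho(e4) + (7/6)*rho(e1 e4), summed entrywise:
Answer: row 1: [0, 0, 2/3, 4 - 4*I/3]; row 2: [0, 0, 4 + 4*I/3, -2/3]; row 3: [5/3, -4 + 4*I/3, 0, 0]; row 4: [-4 - 4*I/3, -5/3, 0, 0]


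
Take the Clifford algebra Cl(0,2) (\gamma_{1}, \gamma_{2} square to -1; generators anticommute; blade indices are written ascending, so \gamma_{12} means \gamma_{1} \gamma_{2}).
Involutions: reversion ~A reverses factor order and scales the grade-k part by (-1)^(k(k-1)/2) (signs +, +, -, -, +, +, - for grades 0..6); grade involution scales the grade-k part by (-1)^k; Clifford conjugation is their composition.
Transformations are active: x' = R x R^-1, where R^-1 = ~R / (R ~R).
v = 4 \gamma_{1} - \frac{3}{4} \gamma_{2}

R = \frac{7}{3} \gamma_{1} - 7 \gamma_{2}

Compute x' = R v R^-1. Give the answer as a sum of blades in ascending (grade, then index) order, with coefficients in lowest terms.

~R = \frac{7}{3} \gamma_{1} - 7 \gamma_{2}, and R ~R = -\frac{490}{9}, so R^-1 = ~R / (-\frac{490}{9}).
R v = -\frac{175}{12} + \frac{105}{4} \gamma_{12}
Answer: -\frac{11}{4} \gamma_{1} - 3 \gamma_{2}


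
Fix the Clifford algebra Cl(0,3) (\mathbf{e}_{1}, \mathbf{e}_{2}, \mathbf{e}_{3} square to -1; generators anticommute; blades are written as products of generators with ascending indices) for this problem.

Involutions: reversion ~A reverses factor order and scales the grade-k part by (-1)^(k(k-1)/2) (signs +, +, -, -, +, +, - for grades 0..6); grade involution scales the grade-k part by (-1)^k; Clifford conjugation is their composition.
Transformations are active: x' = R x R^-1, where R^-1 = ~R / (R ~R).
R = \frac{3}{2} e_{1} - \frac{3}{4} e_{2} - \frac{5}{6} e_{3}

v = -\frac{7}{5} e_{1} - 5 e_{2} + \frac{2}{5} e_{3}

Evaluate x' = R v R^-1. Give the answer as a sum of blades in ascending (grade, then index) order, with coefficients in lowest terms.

~R = \frac{3}{2} e_{1} - \frac{3}{4} e_{2} - \frac{5}{6} e_{3}, and R ~R = -\frac{505}{144}, so R^-1 = ~R / (-\frac{505}{144}).
R v = -\frac{79}{60} - \frac{171}{20} e_{1} e_{2} - \frac{17}{30} e_{1} e_{3} - \frac{67}{15} e_{2} e_{3}
Answer: \frac{6379}{2525} e_{1} + \frac{11203}{2525} e_{2} - \frac{518}{505} e_{3}


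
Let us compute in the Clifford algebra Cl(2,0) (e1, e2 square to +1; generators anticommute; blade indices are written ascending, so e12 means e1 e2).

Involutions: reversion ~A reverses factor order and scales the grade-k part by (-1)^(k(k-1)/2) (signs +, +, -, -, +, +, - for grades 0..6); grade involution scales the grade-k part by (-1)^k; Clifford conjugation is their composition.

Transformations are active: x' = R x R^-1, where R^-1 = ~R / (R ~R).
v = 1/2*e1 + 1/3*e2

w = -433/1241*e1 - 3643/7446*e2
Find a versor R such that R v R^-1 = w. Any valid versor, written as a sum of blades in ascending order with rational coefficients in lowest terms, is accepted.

Construction: equal norms (both 13/36) license R = v + w = 375/2482*e1 - 387/2482*e2 — nothing changes along that direction, while (v - w)/2 changes sign, so v maps onto w.
Answer: 375/2482*e1 - 387/2482*e2


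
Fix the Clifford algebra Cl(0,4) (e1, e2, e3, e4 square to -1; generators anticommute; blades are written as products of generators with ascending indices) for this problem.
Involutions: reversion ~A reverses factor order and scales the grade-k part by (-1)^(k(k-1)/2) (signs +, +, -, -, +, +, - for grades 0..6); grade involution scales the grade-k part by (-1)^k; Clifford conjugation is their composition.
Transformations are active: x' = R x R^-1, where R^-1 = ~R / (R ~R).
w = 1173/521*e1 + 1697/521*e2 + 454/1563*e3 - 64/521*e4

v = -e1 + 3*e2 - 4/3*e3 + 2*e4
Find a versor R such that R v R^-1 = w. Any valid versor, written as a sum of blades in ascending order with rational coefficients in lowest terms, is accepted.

Take R = v + w = 652/521*e1 + 3260/521*e2 - 1630/1563*e3 + 978/521*e4. Because q(v) = q(w) = -142/9, conjugation by R sends v exactly to w.
Answer: 652/521*e1 + 3260/521*e2 - 1630/1563*e3 + 978/521*e4


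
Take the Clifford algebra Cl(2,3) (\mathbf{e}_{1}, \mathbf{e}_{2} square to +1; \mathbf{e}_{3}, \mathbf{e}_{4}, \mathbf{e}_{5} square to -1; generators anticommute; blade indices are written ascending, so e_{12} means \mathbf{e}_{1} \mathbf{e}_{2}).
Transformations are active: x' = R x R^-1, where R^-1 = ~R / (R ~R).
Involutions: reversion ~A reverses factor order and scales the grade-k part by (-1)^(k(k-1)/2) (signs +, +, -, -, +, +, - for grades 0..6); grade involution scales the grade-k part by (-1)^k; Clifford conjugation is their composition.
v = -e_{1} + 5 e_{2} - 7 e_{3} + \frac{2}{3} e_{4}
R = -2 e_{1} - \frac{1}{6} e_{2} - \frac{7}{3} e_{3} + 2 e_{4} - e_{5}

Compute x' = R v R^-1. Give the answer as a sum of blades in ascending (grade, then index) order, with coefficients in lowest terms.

~R = -2 e_{1} - \frac{1}{6} e_{2} - \frac{7}{3} e_{3} + 2 e_{4} - e_{5}, and R ~R = -\frac{77}{12}, so R^-1 = ~R / (-\frac{77}{12}).
R v = -\frac{33}{2} - \frac{61}{6} e_{12} + \frac{35}{3} e_{13} + \frac{2}{3} e_{14} - e_{15} + \frac{77}{6} e_{23} - \frac{91}{9} e_{24} + 5 e_{25} + \frac{112}{9} e_{34} - 7 e_{35} + \frac{2}{3} e_{45}
Answer: -\frac{65}{7} e_{1} - \frac{41}{7} e_{2} - 5 e_{3} + \frac{202}{21} e_{4} - \frac{36}{7} e_{5}


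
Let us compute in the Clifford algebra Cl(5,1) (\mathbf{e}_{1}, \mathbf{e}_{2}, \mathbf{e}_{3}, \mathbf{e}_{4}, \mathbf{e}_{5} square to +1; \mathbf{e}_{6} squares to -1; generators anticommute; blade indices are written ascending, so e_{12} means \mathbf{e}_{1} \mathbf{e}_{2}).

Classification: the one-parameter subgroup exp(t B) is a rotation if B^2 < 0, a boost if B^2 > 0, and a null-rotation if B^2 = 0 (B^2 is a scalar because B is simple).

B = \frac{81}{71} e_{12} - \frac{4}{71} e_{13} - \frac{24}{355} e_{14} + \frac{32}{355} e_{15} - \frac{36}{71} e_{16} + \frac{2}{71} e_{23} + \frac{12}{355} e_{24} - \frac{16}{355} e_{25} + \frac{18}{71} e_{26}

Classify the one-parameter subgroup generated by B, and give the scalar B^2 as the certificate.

B^2 term by term: the squares give (\frac{81}{71})^2*(e_{12})^2 + (-\frac{4}{71})^2*(e_{13})^2 + (-\frac{24}{355})^2*(e_{14})^2 + (\frac{32}{355})^2*(e_{15})^2 + (-\frac{36}{71})^2*(e_{16})^2 + (\frac{2}{71})^2*(e_{23})^2 + (\frac{12}{355})^2*(e_{24})^2 + (-\frac{16}{355})^2*(e_{25})^2 + (\frac{18}{71})^2*(e_{26})^2 = \frac{6561}{5041}*(-1) + \frac{16}{5041}*(-1) + \frac{576}{126025}*(-1) + \frac{1024}{126025}*(-1) + \frac{1296}{5041}*(+1) + \frac{4}{5041}*(-1) + \frac{144}{126025}*(-1) + \frac{256}{126025}*(-1) + \frac{324}{5041}*(+1) = -1 (each basis 2-blade squares to minus the product of its generators' squares); cross terms between blades sharing an index anticommute and cancel; the commuting (index-disjoint) pairs give grade-4 terms 2*c*c'*(blade product), which cancel blade by blade — e_{1234}: \frac{96}{25205} - \frac{96}{25205} = 0; e_{1235}: -\frac{128}{25205} + \frac{128}{25205} = 0; e_{1236}: \frac{144}{5041} - \frac{144}{5041} = 0; e_{1245}: -\frac{768}{126025} + \frac{768}{126025} = 0; e_{1246}: \frac{864}{25205} - \frac{864}{25205} = 0; e_{1256}: -\frac{1152}{25205} + \frac{1152}{25205} = 0 — confirming B is simple. So B^2 = -1.
Answer: rotation, certificate B^2 = -1. Key observation: B^2 = -1 is a conjugation invariant, so its sign decides the class regardless of the surface form of B.


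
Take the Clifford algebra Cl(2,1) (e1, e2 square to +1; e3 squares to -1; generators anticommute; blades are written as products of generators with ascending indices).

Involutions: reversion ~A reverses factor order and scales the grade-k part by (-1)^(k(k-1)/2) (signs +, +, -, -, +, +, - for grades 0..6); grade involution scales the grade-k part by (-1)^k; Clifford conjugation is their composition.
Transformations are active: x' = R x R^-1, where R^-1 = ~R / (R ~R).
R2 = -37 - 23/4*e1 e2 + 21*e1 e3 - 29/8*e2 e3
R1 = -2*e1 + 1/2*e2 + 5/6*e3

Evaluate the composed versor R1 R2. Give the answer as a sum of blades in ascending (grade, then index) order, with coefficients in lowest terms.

Distribute over the terms of R1 (each basis-blade product reordered to ascending indices, repeated generators contracted through their squares):
(-2*e1) R2 = 74*e1 + 23/2*e2 - 42*e3 + 29/4*e1 e2 e3
(1/2*e2) R2 = 23/8*e1 - 37/2*e2 - 29/16*e3 - 21/2*e1 e2 e3
(5/6*e3) R2 = 35/2*e1 - 145/48*e2 - 185/6*e3 - 115/24*e1 e2 e3
Summing the partial products and collecting blades:
Answer: 755/8*e1 - 481/48*e2 - 3583/48*e3 - 193/24*e1 e2 e3


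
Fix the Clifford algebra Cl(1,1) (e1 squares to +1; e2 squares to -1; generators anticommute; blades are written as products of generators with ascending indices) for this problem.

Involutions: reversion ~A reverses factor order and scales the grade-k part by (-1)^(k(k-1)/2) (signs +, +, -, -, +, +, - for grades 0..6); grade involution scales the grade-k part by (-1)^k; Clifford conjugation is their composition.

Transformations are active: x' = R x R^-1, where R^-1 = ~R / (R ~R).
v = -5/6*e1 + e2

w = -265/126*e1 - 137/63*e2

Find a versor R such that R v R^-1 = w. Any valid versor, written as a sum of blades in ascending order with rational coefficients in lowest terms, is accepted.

Why this works: both vectors square to -11/36, so q(v) = q(w) and R = v + w = -185/63*e1 - 74/63*e2 carries v to w — its own direction survives, the complement (v - w)/2 flips.
Answer: -185/63*e1 - 74/63*e2


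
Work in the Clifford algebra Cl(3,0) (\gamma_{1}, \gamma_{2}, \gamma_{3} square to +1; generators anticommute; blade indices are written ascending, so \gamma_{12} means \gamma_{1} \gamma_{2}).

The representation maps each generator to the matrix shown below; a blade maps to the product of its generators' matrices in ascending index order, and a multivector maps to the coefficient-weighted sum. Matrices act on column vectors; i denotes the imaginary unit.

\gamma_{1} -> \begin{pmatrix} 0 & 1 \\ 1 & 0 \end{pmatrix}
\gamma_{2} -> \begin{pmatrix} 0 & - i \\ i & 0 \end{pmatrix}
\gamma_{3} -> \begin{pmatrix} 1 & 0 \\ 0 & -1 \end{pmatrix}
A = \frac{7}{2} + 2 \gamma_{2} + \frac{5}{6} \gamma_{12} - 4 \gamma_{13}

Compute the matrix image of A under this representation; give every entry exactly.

Bivector images (products of the table entries): rho(\gamma_{12}) = rho(\gamma_{1})rho(\gamma_{2}) = \begin{pmatrix} i & 0 \\ 0 & - i \end{pmatrix}; rho(\gamma_{13}) = rho(\gamma_{1})rho(\gamma_{3}) = \begin{pmatrix} 0 & -1 \\ 1 & 0 \end{pmatrix}.
M = (\frac{7}{2})*1 + (2)*rho(\gamma_{2}) + (\frac{5}{6})*rho(\gamma_{12}) + (-4)*rho(\gamma_{13}), summed entrywise (1 is the identity matrix):
Answer: \begin{pmatrix} \frac{7}{2} + \frac{5 i}{6} & 4 - 2 i \\ -4 + 2 i & \frac{7}{2} - \frac{5 i}{6} \end{pmatrix}


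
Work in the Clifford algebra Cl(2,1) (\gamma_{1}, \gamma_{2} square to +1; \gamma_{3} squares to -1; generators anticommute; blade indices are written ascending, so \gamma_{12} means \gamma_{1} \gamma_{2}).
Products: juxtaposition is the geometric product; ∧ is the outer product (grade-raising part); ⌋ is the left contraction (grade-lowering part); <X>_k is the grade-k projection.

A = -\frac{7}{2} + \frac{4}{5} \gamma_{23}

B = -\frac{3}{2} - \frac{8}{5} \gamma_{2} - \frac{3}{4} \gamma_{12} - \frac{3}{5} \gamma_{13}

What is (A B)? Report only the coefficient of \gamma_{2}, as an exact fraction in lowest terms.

step 1: \frac{21}{4} + \frac{28}{5} \gamma_{2} + \frac{32}{25} \gamma_{3} + \frac{621}{200} \gamma_{12} + \frac{27}{10} \gamma_{13} - \frac{6}{5} \gamma_{23}
Answer: \frac{28}{5}


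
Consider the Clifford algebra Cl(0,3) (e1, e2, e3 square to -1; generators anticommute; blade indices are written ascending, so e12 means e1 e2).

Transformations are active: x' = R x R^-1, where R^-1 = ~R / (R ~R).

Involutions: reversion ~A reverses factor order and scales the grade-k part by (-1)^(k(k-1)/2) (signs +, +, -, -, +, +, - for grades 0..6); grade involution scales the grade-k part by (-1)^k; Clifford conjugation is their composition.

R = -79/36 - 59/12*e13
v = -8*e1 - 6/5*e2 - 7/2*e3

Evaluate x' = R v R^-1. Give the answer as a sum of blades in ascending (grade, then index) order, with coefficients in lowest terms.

~R = -79/36 + 59/12*e13, and R ~R = 18785/648, so R^-1 = ~R / (18785/648).
R v = 25/72*e1 + 79/30*e2 + 3385/72*e3 - 59/10*e123
Answer: 59717/7514*e1 - 6/5*e2 - 13592/3757*e3


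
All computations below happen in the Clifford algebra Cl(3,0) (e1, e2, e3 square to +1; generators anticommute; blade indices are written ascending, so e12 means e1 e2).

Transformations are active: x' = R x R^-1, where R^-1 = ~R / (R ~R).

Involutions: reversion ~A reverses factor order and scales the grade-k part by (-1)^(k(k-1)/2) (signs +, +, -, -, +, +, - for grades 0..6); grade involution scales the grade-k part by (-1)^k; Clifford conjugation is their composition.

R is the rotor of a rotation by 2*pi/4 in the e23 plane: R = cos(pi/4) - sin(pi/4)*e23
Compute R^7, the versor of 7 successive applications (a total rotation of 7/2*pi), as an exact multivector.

The rotor phase is half the rotation angle and phases add under composition, so 7 steps in the e23 plane accumulate phase 7*(pi/4) = 7*pi/4: R^7 = cos(7*pi/4) - sin(7*pi/4)*e23.
cos(7*pi/4) = sqrt(2)/2 and sin(7*pi/4) = -sqrt(2)/2, so R^7 = sqrt(2)/2 + sqrt(2)/2*e23. The net rotation is 3/2*pi (after discarding 1 full turn, each of which contributes a factor -1 to the rotor); the rotor keeps the half-angle phase exactly.
Answer: sqrt(2)/2 + sqrt(2)/2*e23


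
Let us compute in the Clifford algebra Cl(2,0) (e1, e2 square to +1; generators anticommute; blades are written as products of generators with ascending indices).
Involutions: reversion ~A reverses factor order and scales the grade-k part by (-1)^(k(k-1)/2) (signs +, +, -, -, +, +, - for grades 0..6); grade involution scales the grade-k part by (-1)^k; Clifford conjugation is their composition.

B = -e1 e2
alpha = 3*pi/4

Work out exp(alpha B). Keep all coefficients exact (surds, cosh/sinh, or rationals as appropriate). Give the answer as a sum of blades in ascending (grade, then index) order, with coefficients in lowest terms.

B^2 = (-1)^2*(e1 e2)^2 = 1*(-1) = -1 (a basis 2-blade squares to minus the product of its generators' squares).
B^2 = -1 — a negative square means the series sums to a rotation: l = 1, alpha*l = 3*pi/4, so exp(alpha B) = cos(3*pi/4) + (sin(3*pi/4)/1)*B = -sqrt(2)/2 + (sqrt(2)/2)*B.
Answer: -sqrt(2)/2 - sqrt(2)/2*e1 e2


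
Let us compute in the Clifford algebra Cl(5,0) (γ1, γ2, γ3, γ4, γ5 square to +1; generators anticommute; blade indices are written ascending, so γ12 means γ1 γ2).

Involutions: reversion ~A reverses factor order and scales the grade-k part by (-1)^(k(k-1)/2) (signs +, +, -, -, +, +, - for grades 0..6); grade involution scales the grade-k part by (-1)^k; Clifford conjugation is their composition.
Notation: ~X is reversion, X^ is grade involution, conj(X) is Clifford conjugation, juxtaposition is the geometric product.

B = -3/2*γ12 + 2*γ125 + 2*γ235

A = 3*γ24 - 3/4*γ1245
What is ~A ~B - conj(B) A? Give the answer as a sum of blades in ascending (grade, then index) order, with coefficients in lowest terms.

first term: -3/2*γ4 + 9/2*γ14 + 9/8*γ45 + 3/2*γ134 - 6*γ145 + 6*γ345
second term: -3/2*γ4 + 9/2*γ14 + 9/8*γ45 - 3/2*γ134 + 6*γ145 - 6*γ345
Answer: 3*γ134 - 12*γ145 + 12*γ345


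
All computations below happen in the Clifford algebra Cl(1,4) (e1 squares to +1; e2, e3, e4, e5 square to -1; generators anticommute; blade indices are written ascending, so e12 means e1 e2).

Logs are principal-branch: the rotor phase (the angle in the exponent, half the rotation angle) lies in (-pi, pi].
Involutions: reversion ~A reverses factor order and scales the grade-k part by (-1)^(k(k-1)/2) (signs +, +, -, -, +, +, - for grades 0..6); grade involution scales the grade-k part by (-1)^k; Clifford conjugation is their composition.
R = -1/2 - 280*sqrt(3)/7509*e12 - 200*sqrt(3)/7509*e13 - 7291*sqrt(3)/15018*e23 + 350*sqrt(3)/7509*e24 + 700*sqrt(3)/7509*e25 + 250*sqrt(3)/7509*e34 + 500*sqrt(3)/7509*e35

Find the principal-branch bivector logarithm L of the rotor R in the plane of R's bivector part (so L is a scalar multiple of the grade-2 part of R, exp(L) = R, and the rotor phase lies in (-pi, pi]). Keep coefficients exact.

The scalar part of R is -1/2, which fixes the principal-branch rotor phase; the unit plane is then the bivector part divided by the sine of that phase, and L is that plane scaled by the phase.
Concretely: cos(phase) = -1/2 gives phase = ±2*pi/3, and since phase/sin(phase) is even the sign is immaterial: L = (phase/sin(phase)) * <R>_2 = (4*sqrt(3)*pi/9) * <R>_2.
Answer: -1120*pi/22527*e12 - 800*pi/22527*e13 - 14582*pi/22527*e23 + 1400*pi/22527*e24 + 2800*pi/22527*e25 + 1000*pi/22527*e34 + 2000*pi/22527*e35


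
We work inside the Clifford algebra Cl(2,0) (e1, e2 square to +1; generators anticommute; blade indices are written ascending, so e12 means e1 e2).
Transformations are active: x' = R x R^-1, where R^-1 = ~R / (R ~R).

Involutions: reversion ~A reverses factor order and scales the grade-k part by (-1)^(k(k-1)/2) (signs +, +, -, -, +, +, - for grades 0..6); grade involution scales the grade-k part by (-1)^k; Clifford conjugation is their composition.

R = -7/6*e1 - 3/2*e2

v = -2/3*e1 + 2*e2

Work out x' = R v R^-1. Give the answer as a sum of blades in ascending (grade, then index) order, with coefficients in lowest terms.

~R = -7/6*e1 - 3/2*e2, and R ~R = 65/18, so R^-1 = ~R / (65/18).
R v = -20/9 - 10/3*e12
Answer: 82/39*e1 - 2/13*e2


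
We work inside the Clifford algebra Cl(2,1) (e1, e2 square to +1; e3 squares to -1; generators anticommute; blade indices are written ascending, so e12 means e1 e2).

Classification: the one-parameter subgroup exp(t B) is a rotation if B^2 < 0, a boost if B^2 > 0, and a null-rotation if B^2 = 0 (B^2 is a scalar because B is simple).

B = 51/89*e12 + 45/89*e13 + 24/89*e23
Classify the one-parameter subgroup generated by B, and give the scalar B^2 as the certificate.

B^2 term by term: the squares give (51/89)^2*(e12)^2 + (45/89)^2*(e13)^2 + (24/89)^2*(e23)^2 = 2601/7921*(-1) + 2025/7921*(+1) + 576/7921*(+1) = 0 (each basis 2-blade squares to minus the product of its generators' squares); cross terms between blades sharing an index anticommute and cancel. So B^2 = 0.
Answer: null-rotation, certificate B^2 = 0. One invariant decides it: the square 0 survives every conjugation, and its sign is exactly the classification.


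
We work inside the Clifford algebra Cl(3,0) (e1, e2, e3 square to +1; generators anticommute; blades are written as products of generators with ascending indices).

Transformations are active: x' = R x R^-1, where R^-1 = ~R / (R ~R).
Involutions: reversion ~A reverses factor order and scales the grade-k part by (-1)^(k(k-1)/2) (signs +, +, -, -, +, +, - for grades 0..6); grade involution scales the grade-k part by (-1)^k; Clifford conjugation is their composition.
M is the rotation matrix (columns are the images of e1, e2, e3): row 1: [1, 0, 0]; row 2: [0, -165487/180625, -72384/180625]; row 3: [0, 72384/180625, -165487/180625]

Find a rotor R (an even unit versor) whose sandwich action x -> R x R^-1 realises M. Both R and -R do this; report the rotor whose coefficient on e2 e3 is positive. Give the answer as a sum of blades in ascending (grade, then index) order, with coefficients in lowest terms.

Method: write R = a + b12*e1 e2 + b13*e1 e3 + b23*e2 e3 with a^2 + b12^2 + b13^2 + b23^2 = 1 (so R^-1 = ~R). Expanding the columns R e_j ~R gives tr M = 4a^2 - 1 and, from the antisymmetric part, M21 - M12 = -4a*b12, M13 - M31 = 4a*b13, M32 - M23 = -4a*b23.
Here tr M = -150349/180625, so a^2 = (1 + tr M)/4 = 7569/180625 and a = ±87/425. Taking a = 87/425: M21 - M12 = 0, M13 - M31 = 0, M32 - M23 = 144768/180625, giving b12 = 0, b13 = 0, b23 = -416/425, i.e. R = 87/425 - 416/425*e2 e3.
Its e2 e3 coefficient is negative, so report the other preimage -R.
Answer: -87/425 + 416/425*e2 e3. Recall the cover is two-to-one: with M of trace -150349/180625, both preimages act alike, and the stated e2 e3 sign chooses the sheet.


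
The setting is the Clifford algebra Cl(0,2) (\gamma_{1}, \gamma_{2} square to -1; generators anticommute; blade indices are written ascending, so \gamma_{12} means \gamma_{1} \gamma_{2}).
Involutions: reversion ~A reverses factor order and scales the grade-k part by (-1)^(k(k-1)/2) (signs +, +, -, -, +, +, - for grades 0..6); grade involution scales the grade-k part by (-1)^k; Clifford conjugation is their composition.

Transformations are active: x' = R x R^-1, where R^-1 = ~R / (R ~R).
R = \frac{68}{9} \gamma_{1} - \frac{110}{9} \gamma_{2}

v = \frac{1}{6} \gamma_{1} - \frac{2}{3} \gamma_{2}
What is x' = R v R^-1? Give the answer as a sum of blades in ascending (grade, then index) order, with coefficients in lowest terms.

~R = \frac{68}{9} \gamma_{1} - \frac{110}{9} \gamma_{2}, and R ~R = -\frac{16724}{81}, so R^-1 = ~R / (-\frac{16724}{81}).
R v = -\frac{254}{27} - 3 \gamma_{12}
Answer: \frac{13091}{25086} \gamma_{1} - \frac{5608}{12543} \gamma_{2}


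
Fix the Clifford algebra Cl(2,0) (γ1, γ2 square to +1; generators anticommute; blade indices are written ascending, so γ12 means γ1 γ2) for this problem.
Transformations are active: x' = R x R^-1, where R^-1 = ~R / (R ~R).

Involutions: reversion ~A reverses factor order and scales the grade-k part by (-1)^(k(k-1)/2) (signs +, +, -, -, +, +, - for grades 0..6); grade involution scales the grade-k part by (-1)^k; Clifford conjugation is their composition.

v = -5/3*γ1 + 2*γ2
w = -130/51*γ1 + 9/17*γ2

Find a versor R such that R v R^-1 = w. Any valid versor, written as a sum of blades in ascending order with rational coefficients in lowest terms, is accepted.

Since q(v) = q(w) = 61/9, the sum R = v + w = -215/51*γ1 + 43/17*γ2 does the job whenever invertible.
Answer: -215/51*γ1 + 43/17*γ2


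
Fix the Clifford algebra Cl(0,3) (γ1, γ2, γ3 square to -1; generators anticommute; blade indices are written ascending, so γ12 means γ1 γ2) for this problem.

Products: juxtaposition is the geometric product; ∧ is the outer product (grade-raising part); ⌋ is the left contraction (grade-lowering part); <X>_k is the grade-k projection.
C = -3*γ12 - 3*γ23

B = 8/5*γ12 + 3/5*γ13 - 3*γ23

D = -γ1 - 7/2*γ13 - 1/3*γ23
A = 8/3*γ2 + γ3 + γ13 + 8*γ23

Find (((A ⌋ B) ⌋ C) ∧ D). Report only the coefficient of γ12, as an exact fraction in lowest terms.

step 1: 117/5 + 73/15*γ1 - 3*γ2 + 8*γ3
step 2: 9*γ1 - 47/5*γ2 - 9*γ3 - 351/5*γ12 - 351/5*γ23
step 3: -47/5*γ12 - 9*γ13 + 343/10*γ123
Answer: -47/5


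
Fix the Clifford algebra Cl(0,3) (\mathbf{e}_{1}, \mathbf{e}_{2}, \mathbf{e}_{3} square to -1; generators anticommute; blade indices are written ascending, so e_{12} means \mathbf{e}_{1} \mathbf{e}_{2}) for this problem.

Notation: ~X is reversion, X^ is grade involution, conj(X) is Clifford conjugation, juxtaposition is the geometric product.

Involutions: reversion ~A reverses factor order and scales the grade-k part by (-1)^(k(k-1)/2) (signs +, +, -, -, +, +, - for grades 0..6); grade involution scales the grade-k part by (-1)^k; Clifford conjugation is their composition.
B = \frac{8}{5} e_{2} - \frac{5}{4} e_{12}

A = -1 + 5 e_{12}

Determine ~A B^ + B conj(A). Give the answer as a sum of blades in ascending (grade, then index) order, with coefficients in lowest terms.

first term: -\frac{25}{4} - 8 e_{1} + \frac{8}{5} e_{2} + \frac{5}{4} e_{12}
second term: -\frac{25}{4} - 8 e_{1} - \frac{8}{5} e_{2} + \frac{5}{4} e_{12}
Answer: -\frac{25}{2} - 16 e_{1} + \frac{5}{2} e_{12}


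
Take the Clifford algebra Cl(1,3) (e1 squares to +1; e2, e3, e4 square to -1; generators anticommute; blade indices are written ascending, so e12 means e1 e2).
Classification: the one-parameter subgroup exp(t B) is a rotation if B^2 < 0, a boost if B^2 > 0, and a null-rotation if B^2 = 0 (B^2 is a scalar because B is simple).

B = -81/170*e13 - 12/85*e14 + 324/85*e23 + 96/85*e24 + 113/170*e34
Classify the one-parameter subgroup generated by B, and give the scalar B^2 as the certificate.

B^2 term by term: the squares give (-81/170)^2*(e13)^2 + (-12/85)^2*(e14)^2 + (324/85)^2*(e23)^2 + (96/85)^2*(e24)^2 + (113/170)^2*(e34)^2 = 6561/28900*(+1) + 144/7225*(+1) + 104976/7225*(-1) + 9216/7225*(-1) + 12769/28900*(-1) = -16 (each basis 2-blade squares to minus the product of its generators' squares); cross terms between blades sharing an index anticommute and cancel; the commuting (index-disjoint) pairs give grade-4 terms 2*c*c'*(blade product), which cancel blade by blade — e1234: 7776/7225 - 7776/7225 = 0 — confirming B is simple. So B^2 = -16.
Answer: rotation, certificate B^2 = -16. One invariant decides it: the square -16 survives every conjugation, and its sign is exactly the classification.


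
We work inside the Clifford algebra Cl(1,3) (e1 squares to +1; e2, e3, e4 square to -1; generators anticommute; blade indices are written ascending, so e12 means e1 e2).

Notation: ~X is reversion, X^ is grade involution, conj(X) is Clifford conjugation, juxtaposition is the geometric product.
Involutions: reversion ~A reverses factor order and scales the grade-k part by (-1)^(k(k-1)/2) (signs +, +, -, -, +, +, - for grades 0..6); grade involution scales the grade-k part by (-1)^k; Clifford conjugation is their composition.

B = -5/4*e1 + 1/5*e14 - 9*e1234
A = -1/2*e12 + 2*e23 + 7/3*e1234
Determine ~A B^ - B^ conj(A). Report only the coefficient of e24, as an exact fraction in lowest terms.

first term: 21 - 5/8*e2 - 18*e14 + 7/15*e23 - 1/10*e24 - 9/2*e34 - 5/2*e123 - 35/12*e234 - 2/5*e1234
second term: 21 + 5/8*e2 - 18*e14 + 7/15*e23 + 1/10*e24 - 9/2*e34 - 5/2*e123 + 35/12*e234 - 2/5*e1234
Answer: -1/5


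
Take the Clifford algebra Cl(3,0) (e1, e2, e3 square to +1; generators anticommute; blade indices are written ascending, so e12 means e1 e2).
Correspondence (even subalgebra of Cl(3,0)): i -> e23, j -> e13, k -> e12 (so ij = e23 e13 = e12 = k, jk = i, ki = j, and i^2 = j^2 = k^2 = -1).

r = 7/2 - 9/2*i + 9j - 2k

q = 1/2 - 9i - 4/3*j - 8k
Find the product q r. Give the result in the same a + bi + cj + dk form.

In blades: q = 1/2 - 8*e12 - 4/3*e13 - 9*e23, r = 7/2 - 2*e12 + 9*e13 - 9/2*e23.
Distribute q over r term by term (generator squares from the signature, products reordered to ascending indices): (1/2)*r = 7/4 - e12 + 9/2*e13 - 9/4*e23; (-8*e12)*r = -16 - 28*e12 + 36*e13 + 72*e23; (-4/3*e13)*r = 12 - 6*e12 - 14/3*e13 + 8/3*e23; (-9*e23)*r = -81/2 - 81*e12 - 18*e13 - 63/2*e23.
Sum: -171/4 - 116*e12 + 107/6*e13 + 491/12*e23; translating back through the correspondence:
Answer: -171/4 + 491/12*i + 107/6*j - 116k


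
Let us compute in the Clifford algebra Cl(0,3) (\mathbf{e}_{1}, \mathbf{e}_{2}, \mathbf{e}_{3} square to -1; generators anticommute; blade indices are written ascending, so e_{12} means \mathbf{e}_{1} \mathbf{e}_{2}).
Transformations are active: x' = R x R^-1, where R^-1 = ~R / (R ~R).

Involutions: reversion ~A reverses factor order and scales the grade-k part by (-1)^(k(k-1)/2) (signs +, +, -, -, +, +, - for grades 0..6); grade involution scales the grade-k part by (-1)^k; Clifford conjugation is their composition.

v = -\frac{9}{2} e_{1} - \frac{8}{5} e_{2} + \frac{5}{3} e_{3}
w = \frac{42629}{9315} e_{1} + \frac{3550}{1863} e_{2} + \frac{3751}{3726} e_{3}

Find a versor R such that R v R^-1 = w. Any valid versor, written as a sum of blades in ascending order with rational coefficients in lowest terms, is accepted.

Sketch: the shared square -\frac{23029}{900} makes R = v + w = \frac{1423}{18630} e_{1} + \frac{2846}{9315} e_{2} + \frac{9961}{3726} e_{3} the natural versor; its sandwich fixes that direction, negates (v - w)/2, and sends v to w.
Answer: \frac{1423}{18630} e_{1} + \frac{2846}{9315} e_{2} + \frac{9961}{3726} e_{3}


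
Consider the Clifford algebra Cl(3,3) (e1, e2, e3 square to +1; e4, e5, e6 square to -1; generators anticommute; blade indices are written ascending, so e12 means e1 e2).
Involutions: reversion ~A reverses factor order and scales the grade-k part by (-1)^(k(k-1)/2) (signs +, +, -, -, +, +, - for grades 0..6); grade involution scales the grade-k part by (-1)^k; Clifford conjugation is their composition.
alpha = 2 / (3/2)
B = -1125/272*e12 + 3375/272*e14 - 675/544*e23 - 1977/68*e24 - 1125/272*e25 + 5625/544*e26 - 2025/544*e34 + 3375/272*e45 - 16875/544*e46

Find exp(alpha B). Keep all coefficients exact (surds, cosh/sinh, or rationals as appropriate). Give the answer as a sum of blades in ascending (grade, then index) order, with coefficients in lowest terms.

B^2 term by term: the squares give (-1125/272)^2*(e12)^2 + (3375/272)^2*(e14)^2 + (-675/544)^2*(e23)^2 + (-1977/68)^2*(e24)^2 + (-1125/272)^2*(e25)^2 + (5625/544)^2*(e26)^2 + (-2025/544)^2*(e34)^2 + (3375/272)^2*(e45)^2 + (-16875/544)^2*(e46)^2 = 1265625/73984*(-1) + 11390625/73984*(+1) + 455625/295936*(-1) + 3908529/4624*(+1) + 1265625/73984*(+1) + 31640625/295936*(+1) + 4100625/295936*(+1) + 11390625/73984*(-1) + 284765625/295936*(-1) = 9/4 (each basis 2-blade squares to minus the product of its generators' squares); cross terms between blades sharing an index anticommute and cancel; the commuting (index-disjoint) pairs give grade-4 terms 2*c*c'*(blade product), which cancel blade by blade — e1234: 2278125/73984 - 2278125/73984 = 0; e1245: -3796875/36992 + 3796875/36992 = 0; e1246: 18984375/73984 - 18984375/73984 = 0; e2345: -2278125/73984 + 2278125/73984 = 0; e2346: 11390625/147968 - 11390625/147968 = 0; e2456: -18984375/73984 + 18984375/73984 = 0 — confirming B is simple. So B^2 = 9/4.
B^2 = 9/4 — since the square is positive, the closed form is hyperbolic: l = 3/2, alpha*l = 2, so exp(alpha B) = cosh(2) + (sinh(2)/(3/2))*B = cosh(2) + (2*sinh(2)/3)*B.
Answer: cosh(2) - 375*sinh(2)/136*e12 + 1125*sinh(2)/136*e14 - 225*sinh(2)/272*e23 - 659*sinh(2)/34*e24 - 375*sinh(2)/136*e25 + 1875*sinh(2)/272*e26 - 675*sinh(2)/272*e34 + 1125*sinh(2)/136*e45 - 5625*sinh(2)/272*e46


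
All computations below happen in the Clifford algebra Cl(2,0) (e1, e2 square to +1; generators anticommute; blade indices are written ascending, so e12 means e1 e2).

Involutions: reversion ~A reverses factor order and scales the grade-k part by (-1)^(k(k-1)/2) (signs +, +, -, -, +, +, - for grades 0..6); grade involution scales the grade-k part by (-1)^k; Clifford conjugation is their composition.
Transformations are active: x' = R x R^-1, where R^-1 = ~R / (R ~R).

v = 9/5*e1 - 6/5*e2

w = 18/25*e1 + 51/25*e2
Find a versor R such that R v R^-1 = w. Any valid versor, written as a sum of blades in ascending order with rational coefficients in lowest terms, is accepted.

Construction: equal norms (both 117/25) license R = v + w = 63/25*e1 + 21/25*e2 — nothing changes along that direction, while (v - w)/2 changes sign, so v maps onto w.
Answer: 63/25*e1 + 21/25*e2


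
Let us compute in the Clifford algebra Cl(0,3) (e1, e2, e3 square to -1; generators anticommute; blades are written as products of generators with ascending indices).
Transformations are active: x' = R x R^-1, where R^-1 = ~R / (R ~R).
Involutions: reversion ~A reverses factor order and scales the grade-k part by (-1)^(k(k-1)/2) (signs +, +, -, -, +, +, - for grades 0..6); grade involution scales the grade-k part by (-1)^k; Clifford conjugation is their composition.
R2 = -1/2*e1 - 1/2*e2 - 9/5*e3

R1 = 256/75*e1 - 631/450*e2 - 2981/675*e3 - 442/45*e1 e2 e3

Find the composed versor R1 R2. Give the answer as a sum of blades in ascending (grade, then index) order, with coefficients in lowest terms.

Distribute over the terms of R2 (each basis-blade product reordered to ascending indices, repeated generators contracted through their squares):
R1 (-1/2*e1) = 128/75 - 631/900*e1 e2 - 2981/1350*e1 e3 - 221/45*e2 e3
R1 (-1/2*e2) = -631/900 - 128/75*e1 e2 + 221/45*e1 e3 - 2981/1350*e2 e3
R1 (-9/5*e3) = -2981/375 - 442/25*e1 e2 - 768/125*e1 e3 + 631/250*e2 e3
Summing the partial products and collecting blades:
Answer: -31247/4500 - 18079/900*e1 e2 - 23227/6750*e1 e3 - 15509/3375*e2 e3


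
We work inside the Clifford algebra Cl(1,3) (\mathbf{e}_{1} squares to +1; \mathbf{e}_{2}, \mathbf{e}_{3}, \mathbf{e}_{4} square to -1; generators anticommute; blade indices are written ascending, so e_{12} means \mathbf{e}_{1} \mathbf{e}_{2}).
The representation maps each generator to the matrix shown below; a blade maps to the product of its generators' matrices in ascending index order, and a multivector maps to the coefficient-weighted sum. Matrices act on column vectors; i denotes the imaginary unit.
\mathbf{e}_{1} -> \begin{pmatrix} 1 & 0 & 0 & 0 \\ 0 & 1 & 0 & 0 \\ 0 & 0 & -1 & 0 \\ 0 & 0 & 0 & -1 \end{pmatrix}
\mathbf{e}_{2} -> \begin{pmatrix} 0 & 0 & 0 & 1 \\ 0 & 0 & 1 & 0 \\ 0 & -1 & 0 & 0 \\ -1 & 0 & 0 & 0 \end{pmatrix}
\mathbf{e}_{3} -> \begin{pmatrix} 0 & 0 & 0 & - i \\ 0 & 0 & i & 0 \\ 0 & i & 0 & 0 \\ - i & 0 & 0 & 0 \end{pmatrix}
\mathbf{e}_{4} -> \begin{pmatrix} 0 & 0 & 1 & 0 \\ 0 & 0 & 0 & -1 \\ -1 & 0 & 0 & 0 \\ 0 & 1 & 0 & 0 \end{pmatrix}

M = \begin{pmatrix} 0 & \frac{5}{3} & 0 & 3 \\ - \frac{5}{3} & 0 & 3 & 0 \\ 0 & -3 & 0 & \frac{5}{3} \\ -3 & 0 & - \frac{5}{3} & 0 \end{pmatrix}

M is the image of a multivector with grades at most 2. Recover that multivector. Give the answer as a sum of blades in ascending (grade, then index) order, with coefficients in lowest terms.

Method: the blade images are trace-orthogonal — tr(rho(e_A) rho(e_B)^-1) = 4 if A = B and 0 otherwise — and rho(e_A)^-1 = (e_A)^2 * rho(e_A) with (e_A)^2 = +1 or -1, so the coefficient of e_A in the preimage is (e_A)^2 * tr(M rho(e_A))/4.
Nonzero projections over blades of grade <= 2: e_{2}: (e_{2})^2 = -1, tr(M rho(e_{2})) = -12, coefficient 3; e_{24}: (e_{24})^2 = -1, tr(M rho(e_{24})) = - \frac{20}{3}, coefficient \frac{5}{3}. Every other blade of grade <= 2 projects to 0.
Answer: 3 e_{2} + \frac{5}{3} e_{24}


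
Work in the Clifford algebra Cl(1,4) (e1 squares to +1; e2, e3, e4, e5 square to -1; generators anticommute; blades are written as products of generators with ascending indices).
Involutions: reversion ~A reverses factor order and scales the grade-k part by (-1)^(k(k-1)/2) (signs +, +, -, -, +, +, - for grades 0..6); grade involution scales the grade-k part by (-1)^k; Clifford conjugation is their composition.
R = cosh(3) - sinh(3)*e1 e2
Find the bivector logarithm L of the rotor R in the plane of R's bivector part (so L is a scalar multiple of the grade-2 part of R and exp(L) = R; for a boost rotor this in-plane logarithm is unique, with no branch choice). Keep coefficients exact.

The scalar part of R is cosh(3), which fixes the rapidity magnitude through cosh (cosh is even, so it cannot fix the sign — the bivector part carries that); dividing the bivector part by sinh of the rapidity gives the plane, and L = rapidity * plane, where the joint sign ambiguity of (rapidity, plane) cancels in the product.
Concretely: cosh(rapidity) = cosh(3) gives rapidity = ±3, and since rapidity/sinh(rapidity) is even the sign is immaterial: L = (rapidity/sinh(rapidity)) * <R>_2 = (3/sinh(3)) * <R>_2.
Answer: -3*e1 e2


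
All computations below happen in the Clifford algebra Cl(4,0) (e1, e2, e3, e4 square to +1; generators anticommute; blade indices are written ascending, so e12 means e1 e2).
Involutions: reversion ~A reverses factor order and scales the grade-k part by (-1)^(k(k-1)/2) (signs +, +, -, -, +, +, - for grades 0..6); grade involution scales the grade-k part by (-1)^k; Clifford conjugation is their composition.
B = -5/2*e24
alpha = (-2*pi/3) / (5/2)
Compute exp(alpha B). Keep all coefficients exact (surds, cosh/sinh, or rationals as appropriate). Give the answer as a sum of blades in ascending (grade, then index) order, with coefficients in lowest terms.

B^2 = (-5/2)^2*(e24)^2 = 25/4*(-1) = -25/4 (a basis 2-blade squares to minus the product of its generators' squares).
B^2 = -25/4 — B^2 < 0, so the exponential closes trigonometrically: l = 5/2, alpha*l = -2*pi/3, so exp(alpha B) = cos(-2*pi/3) + (sin(-2*pi/3)/(5/2))*B = -1/2 + (-sqrt(3)/5)*B.
Answer: -1/2 + sqrt(3)/2*e24
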